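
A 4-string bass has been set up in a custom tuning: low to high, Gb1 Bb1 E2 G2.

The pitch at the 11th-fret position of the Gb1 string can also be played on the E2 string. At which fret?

1

Gb1 at fret 11 is Gb1 + 11 semitones = F2.
The open E2 string is 10 semitones above the open Gb1, so the same pitch on the E2 string lies at fret 11 − 10 = 1.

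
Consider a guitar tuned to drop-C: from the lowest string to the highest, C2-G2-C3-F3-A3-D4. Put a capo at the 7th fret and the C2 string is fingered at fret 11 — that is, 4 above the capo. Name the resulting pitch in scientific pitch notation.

B2

The capo raises the open C2 by 7 semitones to G2; fretting 4 more gives C2 + 7 + 4 = C2 + 11 semitones = B2.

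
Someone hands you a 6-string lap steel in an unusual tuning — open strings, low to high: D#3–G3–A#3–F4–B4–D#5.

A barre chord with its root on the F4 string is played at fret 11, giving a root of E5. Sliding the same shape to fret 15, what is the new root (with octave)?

Moving from fret 11 to fret 15 shifts the root by 4 semitones.
E5 up 4 semitones is G#5.

G#5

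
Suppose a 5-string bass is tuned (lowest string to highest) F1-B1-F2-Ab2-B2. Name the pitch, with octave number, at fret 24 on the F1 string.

F3

Each fret is one semitone, so F1 + 24 = F3.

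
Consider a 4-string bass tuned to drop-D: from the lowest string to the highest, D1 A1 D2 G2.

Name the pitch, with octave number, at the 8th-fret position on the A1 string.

F2

The open A1 string plus 8 semitones: A–A#–B–C–C#–D–D#–E–F.
The walk passes from B into C once, so the octave number goes from 1 to 2.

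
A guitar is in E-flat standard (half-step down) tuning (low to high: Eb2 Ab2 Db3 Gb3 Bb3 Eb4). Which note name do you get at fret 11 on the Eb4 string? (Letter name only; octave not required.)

D

The open Eb4 string plus 11 semitones: Eb–E–F–Gb–…–C–Db–D.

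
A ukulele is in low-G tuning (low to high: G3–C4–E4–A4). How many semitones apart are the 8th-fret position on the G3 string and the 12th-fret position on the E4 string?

13 semitones

G3 at fret 8 → D#4 (MIDI 63); E4 at fret 12 → E5 (MIDI 76).
63 − 76 = -13, so the two pitches are 13 semitones apart, with E5 the higher.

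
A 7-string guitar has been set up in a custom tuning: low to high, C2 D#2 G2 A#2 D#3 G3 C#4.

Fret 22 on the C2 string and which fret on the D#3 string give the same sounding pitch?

7

C2 at fret 22 is C2 + 22 semitones = A#3.
The open D#3 string is 15 semitones above the open C2, so the same pitch on the D#3 string lies at fret 22 − 15 = 7.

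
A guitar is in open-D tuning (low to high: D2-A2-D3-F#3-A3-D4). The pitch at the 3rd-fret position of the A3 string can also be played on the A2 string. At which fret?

15

Fret 3 on A3 is MIDI 57 + 3 = 60 (C4). On the A2 string (open MIDI 45), that pitch is 60 − 45 = fret 15.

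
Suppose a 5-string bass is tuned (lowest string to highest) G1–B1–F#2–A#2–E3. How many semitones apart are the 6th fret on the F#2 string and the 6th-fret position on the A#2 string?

4 semitones

F#2 at fret 6 → C3 (MIDI 48); A#2 at fret 6 → E3 (MIDI 52).
48 − 52 = -4, so the two pitches are 4 semitones apart, with E3 the higher.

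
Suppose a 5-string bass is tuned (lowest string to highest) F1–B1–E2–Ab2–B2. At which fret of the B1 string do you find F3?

F3 is 18 semitones above the open B1 (B–C–Db–D–…–Eb–E–F), so it sits at fret 18.

18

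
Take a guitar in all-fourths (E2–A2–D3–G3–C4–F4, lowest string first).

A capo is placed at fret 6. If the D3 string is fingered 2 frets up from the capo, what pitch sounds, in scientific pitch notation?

The capo raises the open D3 by 6 semitones to G#3; fretting 2 more gives D3 + 6 + 2 = D3 + 8 semitones = A#3.

A#3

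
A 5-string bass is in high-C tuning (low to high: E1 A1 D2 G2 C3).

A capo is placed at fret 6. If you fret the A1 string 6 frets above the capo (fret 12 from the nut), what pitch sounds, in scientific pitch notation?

The capo raises the open A1 by 6 semitones to D#2; fretting 6 more gives A1 + 6 + 6 = A1 + 12 semitones = A2.

A2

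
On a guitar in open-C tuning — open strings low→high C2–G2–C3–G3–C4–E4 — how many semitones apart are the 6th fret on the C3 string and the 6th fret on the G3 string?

C3 at fret 6 → F#3 (MIDI 54); G3 at fret 6 → C#4 (MIDI 61).
54 − 61 = -7, so the two pitches are 7 semitones apart, with C#4 the higher.

7 semitones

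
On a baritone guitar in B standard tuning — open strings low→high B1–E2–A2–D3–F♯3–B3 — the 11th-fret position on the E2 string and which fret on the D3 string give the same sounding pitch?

E2 at fret 11 is E2 + 11 semitones = D♯3.
The open D3 string is 10 semitones above the open E2, so the same pitch on the D3 string lies at fret 11 − 10 = 1.

1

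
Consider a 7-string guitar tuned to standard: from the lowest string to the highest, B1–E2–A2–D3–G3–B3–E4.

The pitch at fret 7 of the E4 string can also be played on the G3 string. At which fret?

Fret 7 on E4 is MIDI 64 + 7 = 71 (B4). On the G3 string (open MIDI 55), that pitch is 71 − 55 = fret 16.

16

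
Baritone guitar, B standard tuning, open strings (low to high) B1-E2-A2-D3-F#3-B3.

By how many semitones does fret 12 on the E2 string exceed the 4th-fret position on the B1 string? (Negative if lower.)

13 semitones

E2 at fret 12 → E3 (MIDI 52); B1 at fret 4 → D#2 (MIDI 39).
52 − 39 = 13, so the two pitches are 13 semitones apart.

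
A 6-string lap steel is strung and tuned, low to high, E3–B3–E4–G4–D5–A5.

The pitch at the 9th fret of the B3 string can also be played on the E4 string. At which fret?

4

B3 at fret 9 is B3 + 9 semitones = A♭4.
The open E4 string is 5 semitones above the open B3, so the same pitch on the E4 string lies at fret 9 − 5 = 4.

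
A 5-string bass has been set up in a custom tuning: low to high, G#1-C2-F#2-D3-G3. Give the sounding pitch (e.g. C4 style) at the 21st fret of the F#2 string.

Each fret is one semitone, so F#2 + 21 = D#4.

D#4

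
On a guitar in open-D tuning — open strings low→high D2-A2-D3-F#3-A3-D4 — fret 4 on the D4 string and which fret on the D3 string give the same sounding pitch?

16

D4 at fret 4 is D4 + 4 semitones = F#4.
The open D3 string is 12 semitones below the open D4, so the same pitch on the D3 string lies at fret 4 + 12 = 16.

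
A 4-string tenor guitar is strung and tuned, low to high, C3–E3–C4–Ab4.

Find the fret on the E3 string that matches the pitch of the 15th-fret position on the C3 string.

Fret 15 on C3 is MIDI 48 + 15 = 63 (Eb4). On the E3 string (open MIDI 52), that pitch is 63 − 52 = fret 11.

11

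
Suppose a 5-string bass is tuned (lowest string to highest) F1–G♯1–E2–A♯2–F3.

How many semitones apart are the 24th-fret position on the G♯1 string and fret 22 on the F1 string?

G♯1 at fret 24 → G♯3 (MIDI 56); F1 at fret 22 → D♯3 (MIDI 51).
56 − 51 = 5, so the two pitches are 5 semitones apart, with G♯3 the higher.

5 semitones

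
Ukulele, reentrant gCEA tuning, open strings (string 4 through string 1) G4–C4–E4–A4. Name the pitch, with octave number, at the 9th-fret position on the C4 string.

A4

C4 is MIDI 60. Adding 9 gives 69, which is A4.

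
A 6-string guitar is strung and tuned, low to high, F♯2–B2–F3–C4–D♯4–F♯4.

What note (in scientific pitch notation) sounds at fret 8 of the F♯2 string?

D3

The open F♯2 string plus 8 semitones: F#–G–G#–A–A#–B–C–C#–D.
The walk passes from B into C once, so the octave number goes from 2 to 3.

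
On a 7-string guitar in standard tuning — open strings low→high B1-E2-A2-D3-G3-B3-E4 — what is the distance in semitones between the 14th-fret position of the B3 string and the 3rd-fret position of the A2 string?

B3 at fret 14 → C#5 (MIDI 73); A2 at fret 3 → C3 (MIDI 48).
73 − 48 = 25, so the two pitches are 25 semitones apart, with C#5 the higher.

25 semitones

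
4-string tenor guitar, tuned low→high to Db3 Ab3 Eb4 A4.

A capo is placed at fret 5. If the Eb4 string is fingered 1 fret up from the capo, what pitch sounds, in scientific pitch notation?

The capo raises the open Eb4 by 5 semitones to Ab4; fretting 1 more gives Eb4 + 5 + 1 = Eb4 + 6 semitones = A4.

A4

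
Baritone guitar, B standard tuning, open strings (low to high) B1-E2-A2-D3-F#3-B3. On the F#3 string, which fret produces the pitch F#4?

12

F#4 is 12 semitones above the open F#3 (F#–G–G#–A–…–E–F–F#), so it sits at fret 12.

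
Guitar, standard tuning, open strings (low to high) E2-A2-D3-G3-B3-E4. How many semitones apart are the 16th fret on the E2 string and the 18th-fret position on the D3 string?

E2 at fret 16 → G#3 (MIDI 56); D3 at fret 18 → G#4 (MIDI 68).
56 − 68 = -12, so the two pitches are 12 semitones apart, with G#4 the higher.

12 semitones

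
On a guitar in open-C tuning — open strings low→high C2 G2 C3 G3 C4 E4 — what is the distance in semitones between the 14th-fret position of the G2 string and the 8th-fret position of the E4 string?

15 semitones

G2 at fret 14 → A3 (MIDI 57); E4 at fret 8 → C5 (MIDI 72).
57 − 72 = -15, so the two pitches are 15 semitones apart, with C5 the higher.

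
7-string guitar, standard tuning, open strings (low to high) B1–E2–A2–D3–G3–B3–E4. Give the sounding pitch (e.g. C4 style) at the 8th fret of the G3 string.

The open G3 string plus 8 semitones: G–G#–A–A#–B–C–C#–D–D#.
The walk passes from B into C once, so the octave number goes from 3 to 4.
(Equivalently spelled Eb4.)

D#4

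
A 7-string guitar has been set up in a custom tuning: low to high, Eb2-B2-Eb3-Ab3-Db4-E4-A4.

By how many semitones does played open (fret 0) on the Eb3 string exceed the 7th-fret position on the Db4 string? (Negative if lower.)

Eb3 at fret 0 → Eb3 (MIDI 51); Db4 at fret 7 → Ab4 (MIDI 68).
51 − 68 = -17, so the two pitches are 17 semitones apart.

-17 semitones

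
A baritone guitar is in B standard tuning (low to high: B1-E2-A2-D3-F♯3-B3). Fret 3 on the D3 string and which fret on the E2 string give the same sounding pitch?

13

Fret 3 on D3 is MIDI 50 + 3 = 53 (F3). On the E2 string (open MIDI 40), that pitch is 53 − 40 = fret 13.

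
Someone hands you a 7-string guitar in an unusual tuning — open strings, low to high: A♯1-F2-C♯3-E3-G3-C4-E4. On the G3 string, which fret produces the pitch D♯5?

D♯5 is 20 semitones above the open G3 (G–G#–A–A#–…–C#–D–D#), so it sits at fret 20.

20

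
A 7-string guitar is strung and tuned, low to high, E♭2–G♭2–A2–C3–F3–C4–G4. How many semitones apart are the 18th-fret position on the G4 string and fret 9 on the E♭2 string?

G4 at fret 18 → D♭6 (MIDI 85); E♭2 at fret 9 → C3 (MIDI 48).
85 − 48 = 37, so the two pitches are 37 semitones apart, with D♭6 the higher.

37 semitones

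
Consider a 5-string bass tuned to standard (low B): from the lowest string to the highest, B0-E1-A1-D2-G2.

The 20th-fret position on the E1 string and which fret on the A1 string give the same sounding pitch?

15

Fret 20 on E1 is MIDI 28 + 20 = 48 (C3). On the A1 string (open MIDI 33), that pitch is 48 − 33 = fret 15.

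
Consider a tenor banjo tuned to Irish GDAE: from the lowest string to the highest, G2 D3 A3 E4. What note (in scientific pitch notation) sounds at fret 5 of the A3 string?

A3 is MIDI 57. Adding 5 gives 62, which is D4.

D4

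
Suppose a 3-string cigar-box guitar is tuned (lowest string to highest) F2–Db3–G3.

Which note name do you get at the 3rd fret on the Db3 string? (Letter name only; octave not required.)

E

The open Db3 string plus 3 semitones: Db–D–Eb–E.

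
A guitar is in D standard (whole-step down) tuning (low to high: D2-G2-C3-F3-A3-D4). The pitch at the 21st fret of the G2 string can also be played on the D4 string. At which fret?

2

Fret 21 on G2 is MIDI 43 + 21 = 64 (E4). On the D4 string (open MIDI 62), that pitch is 64 − 62 = fret 2.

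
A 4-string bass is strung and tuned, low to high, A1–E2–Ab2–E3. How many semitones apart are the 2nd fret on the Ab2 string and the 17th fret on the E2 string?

11 semitones

Ab2 at fret 2 → Bb2 (MIDI 46); E2 at fret 17 → A3 (MIDI 57).
46 − 57 = -11, so the two pitches are 11 semitones apart, with A3 the higher.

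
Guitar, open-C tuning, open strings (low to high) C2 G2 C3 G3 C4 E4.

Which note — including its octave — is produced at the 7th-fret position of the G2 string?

The open G2 string plus 7 semitones: G–G#–A–A#–B–C–C#–D.
The walk passes from B into C once, so the octave number goes from 2 to 3.

D3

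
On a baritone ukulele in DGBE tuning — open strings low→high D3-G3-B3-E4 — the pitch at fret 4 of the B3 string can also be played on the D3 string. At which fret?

13

B3 at fret 4 is B3 + 4 semitones = D#4.
The open D3 string is 9 semitones below the open B3, so the same pitch on the D3 string lies at fret 4 + 9 = 13.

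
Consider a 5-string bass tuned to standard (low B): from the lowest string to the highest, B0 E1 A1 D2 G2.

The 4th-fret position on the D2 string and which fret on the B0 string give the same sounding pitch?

19

D2 at fret 4 is D2 + 4 semitones = F♯2.
The open B0 string is 15 semitones below the open D2, so the same pitch on the B0 string lies at fret 4 + 15 = 19.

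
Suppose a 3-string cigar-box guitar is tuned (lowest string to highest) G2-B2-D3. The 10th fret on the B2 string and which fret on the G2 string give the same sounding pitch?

B2 at fret 10 is B2 + 10 semitones = A3.
The open G2 string is 4 semitones below the open B2, so the same pitch on the G2 string lies at fret 10 + 4 = 14.

14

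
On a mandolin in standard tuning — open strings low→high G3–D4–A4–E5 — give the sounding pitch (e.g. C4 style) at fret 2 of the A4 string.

Each fret is one semitone, so A4 + 2 = B4.

B4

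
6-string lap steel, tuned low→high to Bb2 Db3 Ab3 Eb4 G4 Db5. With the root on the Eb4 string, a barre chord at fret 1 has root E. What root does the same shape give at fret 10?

Moving from fret 1 to fret 10 shifts the root by 9 semitones.
E up 9 semitones is Db.

Db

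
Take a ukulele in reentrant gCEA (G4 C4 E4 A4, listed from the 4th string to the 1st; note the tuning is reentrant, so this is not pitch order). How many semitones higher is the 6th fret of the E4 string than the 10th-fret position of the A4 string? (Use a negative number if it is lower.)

-9 semitones

E4 at fret 6 → A♯4 (MIDI 70); A4 at fret 10 → G5 (MIDI 79).
70 − 79 = -9, so the two pitches are 9 semitones apart.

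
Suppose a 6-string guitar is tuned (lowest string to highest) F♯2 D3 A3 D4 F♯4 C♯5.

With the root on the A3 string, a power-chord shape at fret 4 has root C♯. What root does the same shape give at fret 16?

Moving from fret 4 to fret 16 shifts the root by 12 semitones.
C♯ up 12 semitones is C♯.

C♯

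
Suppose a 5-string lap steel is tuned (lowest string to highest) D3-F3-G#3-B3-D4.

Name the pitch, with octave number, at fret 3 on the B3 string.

D4

The open B3 string plus 3 semitones: B–C–C#–D.
The walk passes from B into C once, so the octave number goes from 3 to 4.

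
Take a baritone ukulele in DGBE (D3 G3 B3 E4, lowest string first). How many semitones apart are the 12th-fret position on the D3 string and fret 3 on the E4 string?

5 semitones

D3 at fret 12 → D4 (MIDI 62); E4 at fret 3 → G4 (MIDI 67).
62 − 67 = -5, so the two pitches are 5 semitones apart, with G4 the higher.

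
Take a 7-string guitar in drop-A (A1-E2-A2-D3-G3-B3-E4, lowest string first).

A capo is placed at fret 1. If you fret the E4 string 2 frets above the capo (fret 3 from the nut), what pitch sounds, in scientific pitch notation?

G4

The capo raises the open E4 by 1 semitone to F4; fretting 2 more gives E4 + 1 + 2 = E4 + 3 semitones = G4.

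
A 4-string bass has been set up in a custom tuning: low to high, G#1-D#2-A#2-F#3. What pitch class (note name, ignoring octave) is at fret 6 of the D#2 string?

A

D#2 is MIDI 39. Adding 6 gives 45; 45 mod 12 = 9, i.e. A.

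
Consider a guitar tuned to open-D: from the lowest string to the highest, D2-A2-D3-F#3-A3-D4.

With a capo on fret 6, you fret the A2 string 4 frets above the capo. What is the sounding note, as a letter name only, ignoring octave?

The capo raises the open A2 by 6 semitones to D#3; fretting 4 more gives A2 + 6 + 4 = A2 + 10 semitones, landing on G.

G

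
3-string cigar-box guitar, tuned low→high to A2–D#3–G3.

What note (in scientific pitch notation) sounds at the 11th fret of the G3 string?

G3 is MIDI 55. Adding 11 gives 66, which is F#4.
(Equivalently spelled Gb4.)

F#4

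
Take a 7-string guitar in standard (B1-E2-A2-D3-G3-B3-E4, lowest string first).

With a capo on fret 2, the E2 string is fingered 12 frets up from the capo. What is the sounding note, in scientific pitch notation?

F♯3

The capo raises the open E2 by 2 semitones to F♯2; fretting 12 more gives E2 + 2 + 12 = E2 + 14 semitones = F♯3.
(Also written G♭.)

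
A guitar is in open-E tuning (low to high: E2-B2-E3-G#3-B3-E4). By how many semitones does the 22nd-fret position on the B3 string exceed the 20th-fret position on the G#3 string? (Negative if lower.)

5 semitones

B3 at fret 22 → A5 (MIDI 81); G#3 at fret 20 → E5 (MIDI 76).
81 − 76 = 5, so the two pitches are 5 semitones apart.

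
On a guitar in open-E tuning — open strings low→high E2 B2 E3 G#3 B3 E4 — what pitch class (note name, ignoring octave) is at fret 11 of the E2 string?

D#

Each fret is one semitone, so E2 + 11 = D#.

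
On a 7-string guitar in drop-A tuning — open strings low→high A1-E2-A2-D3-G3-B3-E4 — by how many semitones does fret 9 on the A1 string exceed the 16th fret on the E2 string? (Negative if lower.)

-14 semitones

A1 at fret 9 → F#2 (MIDI 42); E2 at fret 16 → G#3 (MIDI 56).
42 − 56 = -14, so the two pitches are 14 semitones apart.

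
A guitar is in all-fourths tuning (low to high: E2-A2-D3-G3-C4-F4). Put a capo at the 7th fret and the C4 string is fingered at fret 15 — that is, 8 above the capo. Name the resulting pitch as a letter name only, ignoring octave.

The capo raises the open C4 by 7 semitones to G4; fretting 8 more gives C4 + 7 + 8 = C4 + 15 semitones, landing on D#.

D#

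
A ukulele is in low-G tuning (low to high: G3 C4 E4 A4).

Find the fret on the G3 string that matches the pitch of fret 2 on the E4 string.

11

E4 at fret 2 is E4 + 2 semitones = F#4.
The open G3 string is 9 semitones below the open E4, so the same pitch on the G3 string lies at fret 2 + 9 = 11.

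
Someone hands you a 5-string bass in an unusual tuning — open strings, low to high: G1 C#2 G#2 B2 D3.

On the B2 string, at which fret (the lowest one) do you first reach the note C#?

From B2, count semitones up the chromatic scale until reaching C#: B–C–C# — 2 steps.

2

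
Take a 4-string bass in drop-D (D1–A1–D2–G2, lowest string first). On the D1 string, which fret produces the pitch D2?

D2 is 12 semitones above the open D1 (D–D#–E–F–…–C–C#–D), so it sits at fret 12.

12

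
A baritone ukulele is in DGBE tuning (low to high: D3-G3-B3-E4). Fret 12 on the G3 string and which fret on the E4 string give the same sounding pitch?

3

Fret 12 on G3 is MIDI 55 + 12 = 67 (G4). On the E4 string (open MIDI 64), that pitch is 67 − 64 = fret 3.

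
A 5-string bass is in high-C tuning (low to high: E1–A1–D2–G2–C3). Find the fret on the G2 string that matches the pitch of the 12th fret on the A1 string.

2

A1 at fret 12 is A1 + 12 semitones = A2.
The open G2 string is 10 semitones above the open A1, so the same pitch on the G2 string lies at fret 12 − 10 = 2.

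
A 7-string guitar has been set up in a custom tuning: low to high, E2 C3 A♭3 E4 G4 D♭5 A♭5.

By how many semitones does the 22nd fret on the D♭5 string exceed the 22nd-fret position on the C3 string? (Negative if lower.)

25 semitones

D♭5 at fret 22 → B6 (MIDI 95); C3 at fret 22 → B♭4 (MIDI 70).
95 − 70 = 25, so the two pitches are 25 semitones apart.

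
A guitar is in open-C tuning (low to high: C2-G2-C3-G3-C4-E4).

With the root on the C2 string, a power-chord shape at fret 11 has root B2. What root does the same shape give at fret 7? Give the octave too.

Moving from fret 11 to fret 7 shifts the root by -4 semitones.
B2 down 4 semitones is G2.

G2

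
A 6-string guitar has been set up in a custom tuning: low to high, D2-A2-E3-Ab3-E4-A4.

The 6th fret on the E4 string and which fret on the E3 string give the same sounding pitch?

18

Fret 6 on E4 is MIDI 64 + 6 = 70 (Bb4). On the E3 string (open MIDI 52), that pitch is 70 − 52 = fret 18.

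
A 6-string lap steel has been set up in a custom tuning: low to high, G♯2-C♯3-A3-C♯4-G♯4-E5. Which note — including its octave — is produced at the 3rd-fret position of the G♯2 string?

Each fret is one semitone, so G♯2 + 3 = B2.

B2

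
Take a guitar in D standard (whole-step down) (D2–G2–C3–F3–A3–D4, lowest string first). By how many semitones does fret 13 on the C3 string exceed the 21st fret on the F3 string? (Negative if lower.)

C3 at fret 13 → C♯4 (MIDI 61); F3 at fret 21 → D5 (MIDI 74).
61 − 74 = -13, so the two pitches are 13 semitones apart.

-13 semitones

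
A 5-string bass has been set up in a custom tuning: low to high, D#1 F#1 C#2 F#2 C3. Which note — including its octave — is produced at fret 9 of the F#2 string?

D#3

The open F#2 string plus 9 semitones: F#–G–G#–A–A#–B–C–C#–D–D#.
The walk passes from B into C once, so the octave number goes from 2 to 3.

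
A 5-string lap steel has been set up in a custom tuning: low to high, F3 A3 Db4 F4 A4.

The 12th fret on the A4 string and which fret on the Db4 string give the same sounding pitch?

A4 at fret 12 is A4 + 12 semitones = A5.
The open Db4 string is 8 semitones below the open A4, so the same pitch on the Db4 string lies at fret 12 + 8 = 20.

20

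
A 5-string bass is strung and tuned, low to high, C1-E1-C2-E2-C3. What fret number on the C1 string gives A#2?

22

A#2 is 22 semitones above the open C1 (C–C#–D–D#–…–G#–A–A#), so it sits at fret 22.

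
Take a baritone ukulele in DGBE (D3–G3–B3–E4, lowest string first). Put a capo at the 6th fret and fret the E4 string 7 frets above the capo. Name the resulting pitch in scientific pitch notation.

F5

The capo raises the open E4 by 6 semitones to A#4; fretting 7 more gives E4 + 6 + 7 = E4 + 13 semitones = F5.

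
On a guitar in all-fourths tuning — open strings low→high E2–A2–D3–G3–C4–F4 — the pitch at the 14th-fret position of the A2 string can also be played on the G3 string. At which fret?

A2 at fret 14 is A2 + 14 semitones = B3.
The open G3 string is 10 semitones above the open A2, so the same pitch on the G3 string lies at fret 14 − 10 = 4.

4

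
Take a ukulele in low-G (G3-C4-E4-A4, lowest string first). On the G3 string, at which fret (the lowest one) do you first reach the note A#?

3

From G3, count semitones up the chromatic scale until reaching A#: G–G#–A–A# — 3 steps.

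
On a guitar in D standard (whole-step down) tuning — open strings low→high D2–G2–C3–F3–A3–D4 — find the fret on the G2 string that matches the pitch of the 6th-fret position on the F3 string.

Fret 6 on F3 is MIDI 53 + 6 = 59 (B3). On the G2 string (open MIDI 43), that pitch is 59 − 43 = fret 16.

16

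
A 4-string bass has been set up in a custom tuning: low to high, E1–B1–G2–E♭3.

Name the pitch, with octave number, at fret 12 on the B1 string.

The open B1 string plus 12 semitones: B–C–Db–D–…–A–Bb–B.
The walk passes from B into C once, so the octave number goes from 1 to 2.

B2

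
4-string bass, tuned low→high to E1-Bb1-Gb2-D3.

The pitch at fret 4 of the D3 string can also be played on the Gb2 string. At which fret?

Fret 4 on D3 is MIDI 50 + 4 = 54 (Gb3). On the Gb2 string (open MIDI 42), that pitch is 54 − 42 = fret 12.

12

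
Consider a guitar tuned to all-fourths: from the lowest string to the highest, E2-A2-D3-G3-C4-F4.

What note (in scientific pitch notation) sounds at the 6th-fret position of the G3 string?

C#4

The open G3 string plus 6 semitones: G–G#–A–A#–B–C–C#.
The walk passes from B into C once, so the octave number goes from 3 to 4.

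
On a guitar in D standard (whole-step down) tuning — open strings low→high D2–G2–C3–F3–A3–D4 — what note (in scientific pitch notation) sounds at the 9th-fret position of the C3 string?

A3

Each fret is one semitone, so C3 + 9 = A3.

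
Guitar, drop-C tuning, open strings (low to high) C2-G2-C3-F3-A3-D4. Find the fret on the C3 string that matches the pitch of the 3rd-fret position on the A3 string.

Fret 3 on A3 is MIDI 57 + 3 = 60 (C4). On the C3 string (open MIDI 48), that pitch is 60 − 48 = fret 12.

12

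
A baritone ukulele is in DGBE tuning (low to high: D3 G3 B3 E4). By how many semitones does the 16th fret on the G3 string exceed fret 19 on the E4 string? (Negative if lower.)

-12 semitones

G3 at fret 16 → B4 (MIDI 71); E4 at fret 19 → B5 (MIDI 83).
71 − 83 = -12, so the two pitches are 12 semitones apart.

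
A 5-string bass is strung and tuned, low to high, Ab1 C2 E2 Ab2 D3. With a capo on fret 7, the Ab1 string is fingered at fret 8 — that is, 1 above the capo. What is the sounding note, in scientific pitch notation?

The capo raises the open Ab1 by 7 semitones to Eb2; fretting 1 more gives Ab1 + 7 + 1 = Ab1 + 8 semitones = E2.

E2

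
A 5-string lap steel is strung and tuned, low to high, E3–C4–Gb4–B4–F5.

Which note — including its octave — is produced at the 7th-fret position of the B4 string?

The open B4 string plus 7 semitones: B–C–Db–D–Eb–E–F–Gb.
The walk passes from B into C once, so the octave number goes from 4 to 5.
(Equivalently spelled F#5.)

Gb5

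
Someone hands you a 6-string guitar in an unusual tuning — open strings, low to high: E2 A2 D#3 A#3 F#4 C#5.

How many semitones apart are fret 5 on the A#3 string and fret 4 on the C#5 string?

A#3 at fret 5 → D#4 (MIDI 63); C#5 at fret 4 → F5 (MIDI 77).
63 − 77 = -14, so the two pitches are 14 semitones apart, with F5 the higher.

14 semitones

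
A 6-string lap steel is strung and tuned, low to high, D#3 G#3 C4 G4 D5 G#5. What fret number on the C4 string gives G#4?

G#4 is 8 semitones above the open C4 (C–C#–D–D#–E–F–F#–G–G#), so it sits at fret 8.

8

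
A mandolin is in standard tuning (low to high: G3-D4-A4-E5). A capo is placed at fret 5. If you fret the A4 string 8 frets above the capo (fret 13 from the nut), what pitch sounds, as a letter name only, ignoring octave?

A#

The capo raises the open A4 by 5 semitones to D5; fretting 8 more gives A4 + 5 + 8 = A4 + 13 semitones, landing on A#.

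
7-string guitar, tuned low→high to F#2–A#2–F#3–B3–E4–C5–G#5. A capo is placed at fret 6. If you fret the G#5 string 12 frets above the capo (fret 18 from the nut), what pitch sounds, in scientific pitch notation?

The capo raises the open G#5 by 6 semitones to D6; fretting 12 more gives G#5 + 6 + 12 = G#5 + 18 semitones = D7.

D7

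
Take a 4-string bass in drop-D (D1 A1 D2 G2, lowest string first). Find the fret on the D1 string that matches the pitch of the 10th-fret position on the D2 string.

Fret 10 on D2 is MIDI 38 + 10 = 48 (C3). On the D1 string (open MIDI 26), that pitch is 48 − 26 = fret 22.

22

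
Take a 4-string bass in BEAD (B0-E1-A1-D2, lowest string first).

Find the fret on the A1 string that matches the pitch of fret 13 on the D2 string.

18

Fret 13 on D2 is MIDI 38 + 13 = 51 (D#3). On the A1 string (open MIDI 33), that pitch is 51 − 33 = fret 18.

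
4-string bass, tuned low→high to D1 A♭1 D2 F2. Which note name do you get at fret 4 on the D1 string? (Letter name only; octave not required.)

G♭

The open D1 string plus 4 semitones: D–Eb–E–F–Gb.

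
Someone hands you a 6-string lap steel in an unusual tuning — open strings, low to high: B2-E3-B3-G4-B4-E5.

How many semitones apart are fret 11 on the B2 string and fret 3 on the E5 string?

B2 at fret 11 → A♯3 (MIDI 58); E5 at fret 3 → G5 (MIDI 79).
58 − 79 = -21, so the two pitches are 21 semitones apart, with G5 the higher.

21 semitones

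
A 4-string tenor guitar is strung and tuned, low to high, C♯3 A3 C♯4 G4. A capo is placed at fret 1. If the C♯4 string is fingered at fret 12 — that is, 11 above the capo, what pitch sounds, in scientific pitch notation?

The capo raises the open C♯4 by 1 semitone to D4; fretting 11 more gives C♯4 + 1 + 11 = C♯4 + 12 semitones = C♯5.

C♯5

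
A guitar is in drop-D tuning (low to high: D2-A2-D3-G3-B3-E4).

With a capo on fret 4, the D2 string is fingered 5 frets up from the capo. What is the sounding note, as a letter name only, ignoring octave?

B

The capo raises the open D2 by 4 semitones to F#2; fretting 5 more gives D2 + 4 + 5 = D2 + 9 semitones, landing on B.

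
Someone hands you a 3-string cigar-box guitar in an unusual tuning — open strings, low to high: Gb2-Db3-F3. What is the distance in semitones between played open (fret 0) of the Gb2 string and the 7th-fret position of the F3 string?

18 semitones

Gb2 at fret 0 → Gb2 (MIDI 42); F3 at fret 7 → C4 (MIDI 60).
42 − 60 = -18, so the two pitches are 18 semitones apart, with C4 the higher.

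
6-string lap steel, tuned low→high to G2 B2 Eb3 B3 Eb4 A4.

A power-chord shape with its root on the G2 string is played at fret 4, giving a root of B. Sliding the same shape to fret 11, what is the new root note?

Gb

Moving from fret 4 to fret 11 shifts the root by 7 semitones.
B up 7 semitones is Gb.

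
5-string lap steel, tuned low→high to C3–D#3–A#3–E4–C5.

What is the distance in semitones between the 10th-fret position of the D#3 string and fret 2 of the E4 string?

D#3 at fret 10 → C#4 (MIDI 61); E4 at fret 2 → F#4 (MIDI 66).
61 − 66 = -5, so the two pitches are 5 semitones apart, with F#4 the higher.

5 semitones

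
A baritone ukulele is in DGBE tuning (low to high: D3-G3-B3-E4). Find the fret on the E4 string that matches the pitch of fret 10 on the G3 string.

1

Fret 10 on G3 is MIDI 55 + 10 = 65 (F4). On the E4 string (open MIDI 64), that pitch is 65 − 64 = fret 1.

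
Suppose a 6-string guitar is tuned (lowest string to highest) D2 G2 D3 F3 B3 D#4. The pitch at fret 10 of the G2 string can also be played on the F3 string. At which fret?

0

G2 at fret 10 is G2 + 10 semitones = F3.
The open F3 string is 10 semitones above the open G2, so the same pitch on the F3 string lies at fret 10 − 10 = 0.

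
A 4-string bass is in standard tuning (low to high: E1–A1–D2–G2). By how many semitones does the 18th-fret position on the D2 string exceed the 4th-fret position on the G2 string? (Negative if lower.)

D2 at fret 18 → G♯3 (MIDI 56); G2 at fret 4 → B2 (MIDI 47).
56 − 47 = 9, so the two pitches are 9 semitones apart.

9 semitones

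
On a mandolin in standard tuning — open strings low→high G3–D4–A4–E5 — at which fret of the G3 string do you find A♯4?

15

A♯4 is 15 semitones above the open G3 (G–G#–A–A#–…–G#–A–A#), so it sits at fret 15.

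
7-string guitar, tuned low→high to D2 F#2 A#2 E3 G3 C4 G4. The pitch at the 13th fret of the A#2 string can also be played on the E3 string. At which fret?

Fret 13 on A#2 is MIDI 46 + 13 = 59 (B3). On the E3 string (open MIDI 52), that pitch is 59 − 52 = fret 7.

7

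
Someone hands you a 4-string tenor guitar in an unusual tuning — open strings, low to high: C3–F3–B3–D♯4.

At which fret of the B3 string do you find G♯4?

G♯4 is 9 semitones above the open B3 (B–C–C#–D–D#–E–F–F#–G–G#), so it sits at fret 9.

9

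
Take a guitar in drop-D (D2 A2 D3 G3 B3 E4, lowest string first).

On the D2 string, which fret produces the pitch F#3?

F#3 is 16 semitones above the open D2 (D–D#–E–F–…–E–F–F#), so it sits at fret 16.

16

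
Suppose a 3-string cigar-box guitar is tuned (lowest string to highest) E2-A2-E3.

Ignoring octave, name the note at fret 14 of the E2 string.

F#

The open E2 string plus 14 semitones: E–F–F#–G–…–E–F–F#.
(Equivalently spelled Gb.)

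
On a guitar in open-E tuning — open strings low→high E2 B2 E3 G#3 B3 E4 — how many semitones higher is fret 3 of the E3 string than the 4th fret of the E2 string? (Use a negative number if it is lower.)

11 semitones

E3 at fret 3 → G3 (MIDI 55); E2 at fret 4 → G#2 (MIDI 44).
55 − 44 = 11, so the two pitches are 11 semitones apart.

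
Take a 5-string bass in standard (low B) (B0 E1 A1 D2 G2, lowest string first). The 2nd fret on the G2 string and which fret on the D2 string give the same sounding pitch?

G2 at fret 2 is G2 + 2 semitones = A2.
The open D2 string is 5 semitones below the open G2, so the same pitch on the D2 string lies at fret 2 + 5 = 7.

7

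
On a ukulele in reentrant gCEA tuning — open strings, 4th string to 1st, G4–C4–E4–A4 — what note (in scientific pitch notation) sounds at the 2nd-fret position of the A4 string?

B4

A4 is MIDI 69. Adding 2 gives 71, which is B4.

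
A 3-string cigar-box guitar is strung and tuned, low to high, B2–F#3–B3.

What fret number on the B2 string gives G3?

8

G3 is 8 semitones above the open B2 (B–C–C#–D–D#–E–F–F#–G), so it sits at fret 8.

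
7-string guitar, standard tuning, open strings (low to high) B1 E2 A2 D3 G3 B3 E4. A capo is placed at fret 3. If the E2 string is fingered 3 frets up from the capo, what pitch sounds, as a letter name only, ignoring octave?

A#

The capo raises the open E2 by 3 semitones to G2; fretting 3 more gives E2 + 3 + 3 = E2 + 6 semitones, landing on A#.
(Also written Bb.)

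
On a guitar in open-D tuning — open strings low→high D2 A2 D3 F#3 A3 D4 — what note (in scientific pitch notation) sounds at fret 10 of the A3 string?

G4

The open A3 string plus 10 semitones: A–A#–B–C–…–F–F#–G.
The walk passes from B into C once, so the octave number goes from 3 to 4.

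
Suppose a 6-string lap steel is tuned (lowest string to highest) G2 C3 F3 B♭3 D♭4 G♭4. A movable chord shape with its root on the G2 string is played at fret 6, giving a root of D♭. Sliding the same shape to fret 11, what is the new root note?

Moving from fret 6 to fret 11 shifts the root by 5 semitones.
D♭ up 5 semitones is G♭.

G♭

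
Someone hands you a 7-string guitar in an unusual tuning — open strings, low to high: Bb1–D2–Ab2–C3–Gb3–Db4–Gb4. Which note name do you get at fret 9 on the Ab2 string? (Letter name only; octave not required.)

Each fret is one semitone, so Ab2 + 9 = F.

F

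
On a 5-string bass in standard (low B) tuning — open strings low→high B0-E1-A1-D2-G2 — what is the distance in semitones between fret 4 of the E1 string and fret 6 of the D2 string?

E1 at fret 4 → G♯1 (MIDI 32); D2 at fret 6 → G♯2 (MIDI 44).
32 − 44 = -12, so the two pitches are 12 semitones apart, with G♯2 the higher.

12 semitones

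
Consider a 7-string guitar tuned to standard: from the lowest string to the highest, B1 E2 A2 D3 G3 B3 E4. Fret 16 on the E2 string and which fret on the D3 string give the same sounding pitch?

E2 at fret 16 is E2 + 16 semitones = G♯3.
The open D3 string is 10 semitones above the open E2, so the same pitch on the D3 string lies at fret 16 − 10 = 6.

6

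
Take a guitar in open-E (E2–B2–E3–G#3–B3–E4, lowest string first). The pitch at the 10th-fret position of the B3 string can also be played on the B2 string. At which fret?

22

Fret 10 on B3 is MIDI 59 + 10 = 69 (A4). On the B2 string (open MIDI 47), that pitch is 69 − 47 = fret 22.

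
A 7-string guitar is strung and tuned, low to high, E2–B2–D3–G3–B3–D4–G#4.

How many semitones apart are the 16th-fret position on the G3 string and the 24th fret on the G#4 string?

G3 at fret 16 → B4 (MIDI 71); G#4 at fret 24 → G#6 (MIDI 92).
71 − 92 = -21, so the two pitches are 21 semitones apart, with G#6 the higher.

21 semitones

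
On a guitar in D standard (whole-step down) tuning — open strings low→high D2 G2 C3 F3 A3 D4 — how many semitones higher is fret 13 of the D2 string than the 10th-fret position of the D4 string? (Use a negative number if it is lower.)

D2 at fret 13 → D♯3 (MIDI 51); D4 at fret 10 → C5 (MIDI 72).
51 − 72 = -21, so the two pitches are 21 semitones apart.

-21 semitones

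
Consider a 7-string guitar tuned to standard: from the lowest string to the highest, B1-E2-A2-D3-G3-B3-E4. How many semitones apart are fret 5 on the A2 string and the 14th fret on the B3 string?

23 semitones

A2 at fret 5 → D3 (MIDI 50); B3 at fret 14 → C#5 (MIDI 73).
50 − 73 = -23, so the two pitches are 23 semitones apart, with C#5 the higher.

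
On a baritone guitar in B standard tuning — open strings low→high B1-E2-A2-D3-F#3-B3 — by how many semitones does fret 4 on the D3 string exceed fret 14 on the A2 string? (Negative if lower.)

-5 semitones

D3 at fret 4 → F#3 (MIDI 54); A2 at fret 14 → B3 (MIDI 59).
54 − 59 = -5, so the two pitches are 5 semitones apart.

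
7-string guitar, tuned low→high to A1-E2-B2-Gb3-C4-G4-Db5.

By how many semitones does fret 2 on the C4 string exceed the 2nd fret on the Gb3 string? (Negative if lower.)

6 semitones

C4 at fret 2 → D4 (MIDI 62); Gb3 at fret 2 → Ab3 (MIDI 56).
62 − 56 = 6, so the two pitches are 6 semitones apart.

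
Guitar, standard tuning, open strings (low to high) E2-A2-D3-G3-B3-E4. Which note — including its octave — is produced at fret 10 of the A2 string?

Each fret is one semitone, so A2 + 10 = G3.

G3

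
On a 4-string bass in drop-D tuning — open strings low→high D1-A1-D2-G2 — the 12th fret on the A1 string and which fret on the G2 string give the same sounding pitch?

2

Fret 12 on A1 is MIDI 33 + 12 = 45 (A2). On the G2 string (open MIDI 43), that pitch is 45 − 43 = fret 2.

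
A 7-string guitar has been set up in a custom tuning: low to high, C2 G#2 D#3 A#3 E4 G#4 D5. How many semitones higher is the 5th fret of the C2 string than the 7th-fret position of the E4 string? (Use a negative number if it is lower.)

-30 semitones

C2 at fret 5 → F2 (MIDI 41); E4 at fret 7 → B4 (MIDI 71).
41 − 71 = -30, so the two pitches are 30 semitones apart.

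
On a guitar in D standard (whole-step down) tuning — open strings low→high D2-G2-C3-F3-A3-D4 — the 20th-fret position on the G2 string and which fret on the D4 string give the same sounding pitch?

1

Fret 20 on G2 is MIDI 43 + 20 = 63 (D♯4). On the D4 string (open MIDI 62), that pitch is 63 − 62 = fret 1.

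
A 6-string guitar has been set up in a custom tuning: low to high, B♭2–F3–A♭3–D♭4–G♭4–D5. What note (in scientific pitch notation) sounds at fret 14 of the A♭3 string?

Each fret is one semitone, so A♭3 + 14 = B♭4.
(Equivalently spelled A♯4.)

B♭4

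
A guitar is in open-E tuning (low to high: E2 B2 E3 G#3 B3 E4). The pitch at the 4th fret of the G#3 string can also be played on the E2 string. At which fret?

20

Fret 4 on G#3 is MIDI 56 + 4 = 60 (C4). On the E2 string (open MIDI 40), that pitch is 60 − 40 = fret 20.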